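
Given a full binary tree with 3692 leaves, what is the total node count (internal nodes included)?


Leaf nodes (terminals): 3692
Internal nodes = n - 1 = 3692 - 1 = 3691
Total = leaves + internal = 3692 + 3691 = 7383

7383


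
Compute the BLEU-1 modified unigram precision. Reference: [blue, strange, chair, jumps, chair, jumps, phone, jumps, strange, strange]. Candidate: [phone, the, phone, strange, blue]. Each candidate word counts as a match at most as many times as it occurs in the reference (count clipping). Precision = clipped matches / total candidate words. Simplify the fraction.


Reference word counts: {'blue': 1, 'chair': 2, 'jumps': 3, 'phone': 1, 'strange': 3}
Checking each candidate word (with clipping):
  'phone' -> in reference (ref count 1, used 1/1) -> match (matches: 1)
  'the' -> not in reference -> no match (matches: 1)
  'phone' -> ref count 1 already used up (1/1) -> clipped, no match (matches: 1)
  'strange' -> in reference (ref count 3, used 1/3) -> match (matches: 2)
  'blue' -> in reference (ref count 1, used 1/1) -> match (matches: 3)
Clipped matches: 3, Candidate length: 5
Precision = 3/5

3/5


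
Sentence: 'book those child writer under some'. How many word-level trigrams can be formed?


Word trigrams from [6] words:
  Trigram 1: (book those child)
  Trigram 2: (those child writer)
  Trigram 3: (child writer under)
  Trigram 4: (writer under some)
Total word trigrams: 6 - 2 = 4

4


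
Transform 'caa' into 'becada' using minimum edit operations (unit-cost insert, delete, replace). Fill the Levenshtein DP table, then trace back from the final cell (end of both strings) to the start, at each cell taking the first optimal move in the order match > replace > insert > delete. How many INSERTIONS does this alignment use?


Edit distance = 3. Backtracking from cell (3, 6) with preference match > replace > insert > delete,
then listing the resulting alignment 'caa' -> 'becada' left to right:
  Step 1: insert 'b' [insertion #1]
  Step 2: insert 'e' [insertion #2]
  Step 3: keep 'c'
  Step 4: keep 'a'
  Step 5: insert 'd' [insertion #3]
  Step 6: keep 'a'
Total insertions: 3

3


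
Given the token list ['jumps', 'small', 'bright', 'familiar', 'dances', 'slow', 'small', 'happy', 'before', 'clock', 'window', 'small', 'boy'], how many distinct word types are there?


Listing all tokens and tracking unique types:
  Token 1: 'jumps' -> NEW (unique so far: 1)
  Token 2: 'small' -> NEW (unique so far: 2)
  Token 3: 'bright' -> NEW (unique so far: 3)
  Token 4: 'familiar' -> NEW (unique so far: 4)
  Token 5: 'dances' -> NEW (unique so far: 5)
  Token 6: 'slow' -> NEW (unique so far: 6)
  Token 7: 'small' -> duplicate (unique so far: 6)
  Token 8: 'happy' -> NEW (unique so far: 7)
  Token 9: 'before' -> NEW (unique so far: 8)
  Token 10: 'clock' -> NEW (unique so far: 9)
  Token 11: 'window' -> NEW (unique so far: 10)
  Token 12: 'small' -> duplicate (unique so far: 10)
  Token 13: 'boy' -> NEW (unique so far: 11)
Unique types: ('before', 'boy', 'bright', 'clock', 'dances', 'familiar', 'happy', 'jumps', 'slow', 'small', 'window')
Vocabulary size: 11

11


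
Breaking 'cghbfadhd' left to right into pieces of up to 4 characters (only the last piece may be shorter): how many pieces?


'cghbfadhd' has 9 characters.
Chunking with max size 4:
  Chunk 1: 'cghb' (positions 0-3)
  Chunk 2: 'fadh' (positions 4-7)
  Chunk 3: 'd' (positions 8-8)
Total chunks: ceil(9 / 4) = 3

3


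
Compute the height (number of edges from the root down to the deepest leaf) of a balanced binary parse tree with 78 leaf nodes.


In a balanced binary tree with n leaves the deepest leaf is ceil(log2(n)) edges below the root.
log2(78) = 6.2854
ceil(6.2854) = 7
height (edges) = 7

7


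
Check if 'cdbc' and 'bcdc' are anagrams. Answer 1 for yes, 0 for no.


Sort characters of 'cdbc': 'bccd'
Sort characters of 'bcdc': 'bccd'
Sorted forms match -> they ARE anagrams
Result: 1

1


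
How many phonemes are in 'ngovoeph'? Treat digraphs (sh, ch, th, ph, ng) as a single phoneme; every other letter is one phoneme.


Parsing 'ngovoeph' greedily, digraphs first:
  'ng' -> digraph (1 consonant phoneme) (phonemes so far: 1)
  'o' -> vowel phoneme (phonemes so far: 2)
  'v' -> consonant phoneme (phonemes so far: 3)
  'o' -> vowel phoneme (phonemes so far: 4)
  'e' -> vowel phoneme (phonemes so far: 5)
  'ph' -> digraph (1 consonant phoneme) (phonemes so far: 6)
Total phonemes: 6

6


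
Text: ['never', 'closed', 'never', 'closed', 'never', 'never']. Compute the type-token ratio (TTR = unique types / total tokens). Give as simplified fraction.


Tokens: 6
Unique types: ('closed', 'never') = 2
TTR = 2/6
Simplify: divide both by 2 -> 1/3
TTR = 1/3

1/3


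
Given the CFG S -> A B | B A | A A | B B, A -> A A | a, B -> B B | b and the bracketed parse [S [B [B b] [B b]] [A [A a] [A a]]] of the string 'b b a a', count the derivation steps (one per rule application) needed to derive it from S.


Every bracketed nonterminal node [X ...] in the tree is produced by exactly one rule application.
Reading the tree off as a leftmost derivation:
  Step 1: S  =>  B A   (applied S -> B A)
  Step 2: B A  =>  B B A   (applied B -> B B)
  Step 3: B B A  =>  b B A   (applied B -> b)
  Step 4: b B A  =>  b b A   (applied B -> b)
  Step 5: b b A  =>  b b A A   (applied A -> A A)
  Step 6: b b A A  =>  b b a A   (applied A -> a)
  Step 7: b b a A  =>  b b a a   (applied A -> a)
Final yield: b b a a
Total rewrite steps: 7

7


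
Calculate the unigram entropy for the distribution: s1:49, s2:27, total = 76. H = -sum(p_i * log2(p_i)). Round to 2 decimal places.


Computing entropy H = -sum(p_i * log2(p_i)):
  s1: p = 49/76 = 0.6447, -p*log2(p) = 0.4083
  s2: p = 27/76 = 0.3553, -p*log2(p) = 0.5304
H = sum of terms = 0.9387
Rounded to 2 decimals: 0.94

0.94


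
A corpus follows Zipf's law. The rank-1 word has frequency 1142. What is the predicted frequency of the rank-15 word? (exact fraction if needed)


Zipf's law: freq(rank) = f1 / rank
f1 = 1142, rank = 15
freq = 1142 / 15
GCD(1142, 15) = 1
Simplified: 1142/15

1142/15


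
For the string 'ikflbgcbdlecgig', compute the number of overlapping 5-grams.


String 'ikflbgcbdlecgig' has length L = 15.
Number of overlapping n-grams = L - n + 1
Substituting: 15 - 5 + 1 = 11

11


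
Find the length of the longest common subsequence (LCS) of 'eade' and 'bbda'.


DP table for LCS of 'eade' and 'bbda':
       b  b  d  a
    0  0  0  0  0
  e 0  0  0  0  0
  a 0  0  0  0  1
  d 0  0  0  1  1
  e 0  0  0  1  1
LCS: 'a'
LCS length = 1

1


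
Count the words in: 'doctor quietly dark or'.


Counting words by splitting on spaces:
  Word 1: 'doctor'
  Word 2: 'quietly'
  Word 3: 'dark'
  Word 4: 'or'
Total words: 4

4


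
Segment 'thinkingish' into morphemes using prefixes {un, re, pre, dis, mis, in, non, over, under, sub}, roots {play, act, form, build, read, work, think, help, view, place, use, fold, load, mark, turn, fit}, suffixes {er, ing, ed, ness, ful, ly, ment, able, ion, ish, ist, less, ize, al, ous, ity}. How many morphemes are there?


Segmenting 'thinkingish' against the inventory:
  'think' -> root (morpheme 1)
  'ing' -> suffix (morpheme 2)
  'ish' -> suffix (morpheme 3)
Total morphemes: 3

3


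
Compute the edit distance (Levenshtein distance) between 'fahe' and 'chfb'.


Building DP table for s1='fahe' (len 4) and s2='chfb' (len 4):
       c  h  f  b
    0  1  2  3  4
  f 1  1  2  2  3
  a 2  2  2  3  3
  h 3  3  2  3  4
  e 4  4  3  3  4
Edit distance = dp[4][4] = 4

4


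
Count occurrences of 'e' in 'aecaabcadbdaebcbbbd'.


Scanning 'aecaabcadbdaebcbbbd' for 'e':
  Position 1: 'e' -> MATCH (count: 1)
  Position 12: 'e' -> MATCH (count: 2)
Total occurrences of 'e': 2

2


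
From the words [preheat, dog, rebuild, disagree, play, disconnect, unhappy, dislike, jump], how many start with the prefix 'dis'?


Checking each word for prefix 'dis':
  'preheat' -> no (count: 0)
  'dog' -> no (count: 0)
  'rebuild' -> no (count: 0)
  'disagree' -> YES, starts with 'dis' (count: 1)
  'play' -> no (count: 1)
  'disconnect' -> YES, starts with 'dis' (count: 2)
  'unhappy' -> no (count: 2)
  'dislike' -> YES, starts with 'dis' (count: 3)
  'jump' -> no (count: 3)
Total with prefix 'dis': 3

3


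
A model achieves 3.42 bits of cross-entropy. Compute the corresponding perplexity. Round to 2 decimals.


Perplexity formula: PP = 2^H
H = 3.42
PP = 2^3.42
Decompose: 2^3.42 = 2^3 * 2^0.42
2^3 = 8, 2^0.42 ~ 1.3379276
PP ~ 8 * 1.3379276 = 10.7034208
Rounded to 2 decimals: 10.70

10.70


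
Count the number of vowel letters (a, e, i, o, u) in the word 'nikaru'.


Scanning each character of 'nikaru':
  Position 1: 'n' -> consonant (running count: 0)
  Position 2: 'i' -> vowel (running count: 1)
  Position 3: 'k' -> consonant (running count: 1)
  Position 4: 'a' -> vowel (running count: 2)
  Position 5: 'r' -> consonant (running count: 2)
  Position 6: 'u' -> vowel (running count: 3)
Total vowels: 3

3


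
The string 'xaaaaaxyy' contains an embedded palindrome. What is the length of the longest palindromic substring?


Scanning 'xaaaaaxyy' for palindromic substrings.
Substring at positions 0-6: 'xaaaaax'.
Check: reverse('xaaaaax') = 'xaaaaax' -> palindrome confirmed.
Neighbouring characters ('-' / 'y') break symmetry, so it cannot extend further.
No longer palindromic substring exists; longest length = 7

7


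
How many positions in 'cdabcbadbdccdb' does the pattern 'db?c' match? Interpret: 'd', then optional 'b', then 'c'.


Pattern: db?c means 'd', then optional 'b', then 'c'.
Scanning 'cdabcbadbdccdb' position-by-position:
  Pos 0: window 'cda' -> no
  Pos 1: window 'dab' -> no
  Pos 2: window 'abc' -> no
  Pos 3: window 'bcb' -> no
  Pos 4: window 'cba' -> no
  Pos 5: window 'bad' -> no
  Pos 6: window 'adb' -> no
  Pos 7: window 'dbd' -> no
  Pos 8: window 'bdc' -> no
  Pos 9: window 'dcc' -> MATCH
  Pos 10: window 'ccd' -> no
  Pos 11: window 'cdb' -> no
  Pos 12: window 'db' -> no
  Pos 13: window 'b' -> no
Total matches: 1

1


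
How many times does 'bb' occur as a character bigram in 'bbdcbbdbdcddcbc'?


Scanning 'bbdcbbdbdcddcbc' for bigram 'bb':
  Position 0: 'bb' -> MATCH
  Position 1: 'bd' -> no
  Position 2: 'dc' -> no
  Position 3: 'cb' -> no
  Position 4: 'bb' -> MATCH
  Position 5: 'bd' -> no
  Position 6: 'db' -> no
  Position 7: 'bd' -> no
  Position 8: 'dc' -> no
  Position 9: 'cd' -> no
  Position 10: 'dd' -> no
  Position 11: 'dc' -> no
  Position 12: 'cb' -> no
  Position 13: 'bc' -> no
Total matches: 2

2


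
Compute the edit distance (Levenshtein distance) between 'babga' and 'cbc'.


Building DP table for s1='babga' (len 5) and s2='cbc' (len 3):
       c  b  c
    0  1  2  3
  b 1  1  1  2
  a 2  2  2  2
  b 3  3  2  3
  g 4  4  3  3
  a 5  5  4  4
Edit distance = dp[5][3] = 4

4


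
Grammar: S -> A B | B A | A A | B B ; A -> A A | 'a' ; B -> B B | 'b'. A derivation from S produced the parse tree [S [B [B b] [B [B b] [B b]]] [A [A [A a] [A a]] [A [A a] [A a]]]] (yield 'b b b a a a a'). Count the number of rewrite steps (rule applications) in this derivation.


Every bracketed nonterminal node [X ...] in the tree is produced by exactly one rule application.
Reading the tree off as a leftmost derivation:
  Step 1: S  =>  B A   (applied S -> B A)
  Step 2: B A  =>  B B A   (applied B -> B B)
  Step 3: B B A  =>  b B A   (applied B -> b)
  Step 4: b B A  =>  b B B A   (applied B -> B B)
  Step 5: b B B A  =>  b b B A   (applied B -> b)
  Step 6: b b B A  =>  b b b A   (applied B -> b)
  Step 7: b b b A  =>  b b b A A   (applied A -> A A)
  Step 8: b b b A A  =>  b b b A A A   (applied A -> A A)
  Step 9: b b b A A A  =>  b b b a A A   (applied A -> a)
  Step 10: b b b a A A  =>  b b b a a A   (applied A -> a)
  Step 11: b b b a a A  =>  b b b a a A A   (applied A -> A A)
  Step 12: b b b a a A A  =>  b b b a a a A   (applied A -> a)
  Step 13: b b b a a a A  =>  b b b a a a a   (applied A -> a)
Final yield: b b b a a a a
Total rewrite steps: 13

13


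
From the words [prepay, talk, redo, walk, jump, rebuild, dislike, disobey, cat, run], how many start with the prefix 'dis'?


Checking each word for prefix 'dis':
  'prepay' -> no (count: 0)
  'talk' -> no (count: 0)
  'redo' -> no (count: 0)
  'walk' -> no (count: 0)
  'jump' -> no (count: 0)
  'rebuild' -> no (count: 0)
  'dislike' -> YES, starts with 'dis' (count: 1)
  'disobey' -> YES, starts with 'dis' (count: 2)
  'cat' -> no (count: 2)
  'run' -> no (count: 2)
Total with prefix 'dis': 2

2


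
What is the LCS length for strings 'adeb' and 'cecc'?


DP table for LCS of 'adeb' and 'cecc':
       c  e  c  c
    0  0  0  0  0
  a 0  0  0  0  0
  d 0  0  0  0  0
  e 0  0  1  1  1
  b 0  0  1  1  1
LCS: 'e'
LCS length = 1

1


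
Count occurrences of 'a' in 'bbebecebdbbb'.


Scanning 'bbebecebdbbb' for 'a':
  No matches found.
Total occurrences of 'a': 0

0


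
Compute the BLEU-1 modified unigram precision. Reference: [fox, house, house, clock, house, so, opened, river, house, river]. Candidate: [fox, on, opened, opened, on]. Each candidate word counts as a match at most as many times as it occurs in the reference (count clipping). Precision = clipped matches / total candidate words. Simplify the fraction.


Reference word counts: {'clock': 1, 'fox': 1, 'house': 4, 'opened': 1, 'river': 2, 'so': 1}
Checking each candidate word (with clipping):
  'fox' -> in reference (ref count 1, used 1/1) -> match (matches: 1)
  'on' -> not in reference -> no match (matches: 1)
  'opened' -> in reference (ref count 1, used 1/1) -> match (matches: 2)
  'opened' -> ref count 1 already used up (1/1) -> clipped, no match (matches: 2)
  'on' -> not in reference -> no match (matches: 2)
Clipped matches: 2, Candidate length: 5
Precision = 2/5

2/5


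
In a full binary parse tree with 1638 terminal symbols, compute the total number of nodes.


Leaf nodes (terminals): 1638
Internal nodes = n - 1 = 1638 - 1 = 1637
Total = leaves + internal = 1638 + 1637 = 3275

3275


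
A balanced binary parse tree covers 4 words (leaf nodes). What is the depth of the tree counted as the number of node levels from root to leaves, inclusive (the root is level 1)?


In a balanced binary tree with n leaves the deepest leaf is ceil(log2(n)) edges below the root,
so counting node levels inclusive of root and leaves gives ceil(log2(n)) + 1 levels.
log2(4) = 2.0000
ceil(2.0000) = 2
levels = 2 + 1 = 3

3


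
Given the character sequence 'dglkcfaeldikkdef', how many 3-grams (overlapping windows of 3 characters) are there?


String 'dglkcfaeldikkdef' has length L = 16.
Number of overlapping n-grams = L - n + 1
Substituting: 16 - 3 + 1 = 14

14


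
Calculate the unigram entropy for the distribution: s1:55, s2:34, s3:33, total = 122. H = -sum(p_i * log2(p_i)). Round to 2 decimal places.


Computing entropy H = -sum(p_i * log2(p_i)):
  s1: p = 55/122 = 0.4508, -p*log2(p) = 0.5182
  s2: p = 34/122 = 0.2787, -p*log2(p) = 0.5137
  s3: p = 33/122 = 0.2705, -p*log2(p) = 0.5102
H = sum of terms = 1.5421
Rounded to 2 decimals: 1.54

1.54


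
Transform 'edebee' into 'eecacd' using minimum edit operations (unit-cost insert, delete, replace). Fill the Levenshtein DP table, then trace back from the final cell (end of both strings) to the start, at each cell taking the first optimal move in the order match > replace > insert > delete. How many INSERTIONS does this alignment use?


Edit distance = 5. Backtracking from cell (6, 6) with preference match > replace > insert > delete,
then listing the resulting alignment 'edebee' -> 'eecacd' left to right:
  Step 1: keep 'e'
  Step 2: replace d->e
  Step 3: replace e->c
  Step 4: replace b->a
  Step 5: replace e->c
  Step 6: replace e->d
Total insertions: 0

0


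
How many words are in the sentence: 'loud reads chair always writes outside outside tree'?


Counting words by splitting on spaces:
  Word 1: 'loud'
  Word 2: 'reads'
  Word 3: 'chair'
  Word 4: 'always'
  Word 5: 'writes'
  Word 6: 'outside'
  Word 7: 'outside'
  Word 8: 'tree'
Total words: 8

8


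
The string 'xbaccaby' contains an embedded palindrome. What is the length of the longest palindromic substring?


Scanning 'xbaccaby' for palindromic substrings.
Substring at positions 1-6: 'baccab'.
Check: reverse('baccab') = 'baccab' -> palindrome confirmed.
Neighbouring characters ('x' / 'y') break symmetry, so it cannot extend further.
No longer palindromic substring exists; longest length = 6

6


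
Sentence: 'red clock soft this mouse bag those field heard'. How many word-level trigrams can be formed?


Word trigrams from [9] words:
  Trigram 1: (red clock soft)
  Trigram 2: (clock soft this)
  Trigram 3: (soft this mouse)
  Trigram 4: (this mouse bag)
  Trigram 5: (mouse bag those)
  Trigram 6: (bag those field)
  Trigram 7: (those field heard)
Total word trigrams: 9 - 2 = 7

7


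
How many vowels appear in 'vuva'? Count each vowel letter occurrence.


Scanning each character of 'vuva':
  Position 1: 'v' -> consonant (running count: 0)
  Position 2: 'u' -> vowel (running count: 1)
  Position 3: 'v' -> consonant (running count: 1)
  Position 4: 'a' -> vowel (running count: 2)
Total vowels: 2

2


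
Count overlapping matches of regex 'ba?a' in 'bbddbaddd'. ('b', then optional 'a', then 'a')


Pattern: ba?a means 'b', then optional 'a', then 'a'.
Scanning 'bbddbaddd' position-by-position:
  Pos 0: window 'bbd' -> no
  Pos 1: window 'bdd' -> no
  Pos 2: window 'ddb' -> no
  Pos 3: window 'dba' -> no
  Pos 4: window 'bad' -> MATCH
  Pos 5: window 'add' -> no
  Pos 6: window 'ddd' -> no
  Pos 7: window 'dd' -> no
  Pos 8: window 'd' -> no
Total matches: 1

1


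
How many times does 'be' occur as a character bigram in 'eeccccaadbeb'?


Scanning 'eeccccaadbeb' for bigram 'be':
  Position 0: 'ee' -> no
  Position 1: 'ec' -> no
  Position 2: 'cc' -> no
  Position 3: 'cc' -> no
  Position 4: 'cc' -> no
  Position 5: 'ca' -> no
  Position 6: 'aa' -> no
  Position 7: 'ad' -> no
  Position 8: 'db' -> no
  Position 9: 'be' -> MATCH
  Position 10: 'eb' -> no
Total matches: 1

1


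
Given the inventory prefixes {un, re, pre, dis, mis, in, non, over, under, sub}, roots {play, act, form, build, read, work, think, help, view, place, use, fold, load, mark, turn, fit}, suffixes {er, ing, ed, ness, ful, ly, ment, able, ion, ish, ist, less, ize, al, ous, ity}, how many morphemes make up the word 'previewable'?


Segmenting 'previewable' against the inventory:
  'pre' -> prefix (morpheme 1)
  'view' -> root (morpheme 2)
  'able' -> suffix (morpheme 3)
Total morphemes: 3

3


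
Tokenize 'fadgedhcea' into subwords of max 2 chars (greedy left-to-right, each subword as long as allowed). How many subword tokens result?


'fadgedhcea' has 10 characters.
Chunking with max size 2:
  Chunk 1: 'fa' (positions 0-1)
  Chunk 2: 'dg' (positions 2-3)
  Chunk 3: 'ed' (positions 4-5)
  Chunk 4: 'hc' (positions 6-7)
  Chunk 5: 'ea' (positions 8-9)
Total chunks: ceil(10 / 2) = 5

5


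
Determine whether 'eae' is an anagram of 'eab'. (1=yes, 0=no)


Sort characters of 'eae': 'aee'
Sort characters of 'eab': 'abe'
Sorted forms differ -> they are NOT anagrams
Result: 0

0


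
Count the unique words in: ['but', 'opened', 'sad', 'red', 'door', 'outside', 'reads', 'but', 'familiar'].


Listing all tokens and tracking unique types:
  Token 1: 'but' -> NEW (unique so far: 1)
  Token 2: 'opened' -> NEW (unique so far: 2)
  Token 3: 'sad' -> NEW (unique so far: 3)
  Token 4: 'red' -> NEW (unique so far: 4)
  Token 5: 'door' -> NEW (unique so far: 5)
  Token 6: 'outside' -> NEW (unique so far: 6)
  Token 7: 'reads' -> NEW (unique so far: 7)
  Token 8: 'but' -> duplicate (unique so far: 7)
  Token 9: 'familiar' -> NEW (unique so far: 8)
Unique types: ('but', 'door', 'familiar', 'opened', 'outside', 'reads', 'red', 'sad')
Vocabulary size: 8

8


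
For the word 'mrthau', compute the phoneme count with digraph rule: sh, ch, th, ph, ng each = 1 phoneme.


Parsing 'mrthau' greedily, digraphs first:
  'm' -> consonant phoneme (phonemes so far: 1)
  'r' -> consonant phoneme (phonemes so far: 2)
  'th' -> digraph (1 consonant phoneme) (phonemes so far: 3)
  'a' -> vowel phoneme (phonemes so far: 4)
  'u' -> vowel phoneme (phonemes so far: 5)
Total phonemes: 5

5


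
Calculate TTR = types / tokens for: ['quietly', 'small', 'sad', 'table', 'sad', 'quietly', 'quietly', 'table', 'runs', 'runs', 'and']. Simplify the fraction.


Tokens: 11
Unique types: ('and', 'quietly', 'runs', 'sad', 'small', 'table') = 6
TTR = 6/11
Already in lowest terms.

6/11


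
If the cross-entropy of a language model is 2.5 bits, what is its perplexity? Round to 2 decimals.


Perplexity formula: PP = 2^H
H = 2.5
PP = 2^2.5
Decompose: 2^2.5 = 2^2 * 2^0.5 = 2^2 * sqrt(2)
2^2 = 4, sqrt(2) ~ 1.4142136
PP ~ 4 * 1.4142136 = 5.6568544
Rounded to 2 decimals: 5.66

5.66


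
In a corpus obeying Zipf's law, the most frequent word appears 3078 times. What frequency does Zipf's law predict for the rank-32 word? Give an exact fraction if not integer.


Zipf's law: freq(rank) = f1 / rank
f1 = 3078, rank = 32
freq = 3078 / 32
GCD(3078, 32) = 2
Simplified: 1539/16

1539/16


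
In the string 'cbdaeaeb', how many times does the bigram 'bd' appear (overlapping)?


Scanning 'cbdaeaeb' for bigram 'bd':
  Position 0: 'cb' -> no
  Position 1: 'bd' -> MATCH
  Position 2: 'da' -> no
  Position 3: 'ae' -> no
  Position 4: 'ea' -> no
  Position 5: 'ae' -> no
  Position 6: 'eb' -> no
Total matches: 1

1


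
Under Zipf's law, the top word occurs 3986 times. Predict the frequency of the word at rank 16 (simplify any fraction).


Zipf's law: freq(rank) = f1 / rank
f1 = 3986, rank = 16
freq = 3986 / 16
GCD(3986, 16) = 2
Simplified: 1993/8

1993/8


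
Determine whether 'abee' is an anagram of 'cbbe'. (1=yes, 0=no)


Sort characters of 'abee': 'abee'
Sort characters of 'cbbe': 'bbce'
Sorted forms differ -> they are NOT anagrams
Result: 0

0


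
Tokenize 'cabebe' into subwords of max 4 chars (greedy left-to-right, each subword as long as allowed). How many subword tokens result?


'cabebe' has 6 characters.
Chunking with max size 4:
  Chunk 1: 'cabe' (positions 0-3)
  Chunk 2: 'be' (positions 4-5)
Total chunks: ceil(6 / 4) = 2

2


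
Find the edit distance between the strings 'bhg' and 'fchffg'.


Building DP table for s1='bhg' (len 3) and s2='fchffg' (len 6):
       f  c  h  f  f  g
    0  1  2  3  4  5  6
  b 1  1  2  3  4  5  6
  h 2  2  2  2  3  4  5
  g 3  3  3  3  3  4  4
Edit distance = dp[3][6] = 4

4


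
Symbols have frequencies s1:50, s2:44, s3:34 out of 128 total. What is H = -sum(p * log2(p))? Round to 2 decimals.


Computing entropy H = -sum(p_i * log2(p_i)):
  s1: p = 50/128 = 0.3906, -p*log2(p) = 0.5297
  s2: p = 44/128 = 0.3438, -p*log2(p) = 0.5296
  s3: p = 34/128 = 0.2656, -p*log2(p) = 0.5080
H = sum of terms = 1.5673
Rounded to 2 decimals: 1.57

1.57


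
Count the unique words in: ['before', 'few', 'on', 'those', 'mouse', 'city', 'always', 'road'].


Listing all tokens and tracking unique types:
  Token 1: 'before' -> NEW (unique so far: 1)
  Token 2: 'few' -> NEW (unique so far: 2)
  Token 3: 'on' -> NEW (unique so far: 3)
  Token 4: 'those' -> NEW (unique so far: 4)
  Token 5: 'mouse' -> NEW (unique so far: 5)
  Token 6: 'city' -> NEW (unique so far: 6)
  Token 7: 'always' -> NEW (unique so far: 7)
  Token 8: 'road' -> NEW (unique so far: 8)
Unique types: ('always', 'before', 'city', 'few', 'mouse', 'on', 'road', 'those')
Vocabulary size: 8

8


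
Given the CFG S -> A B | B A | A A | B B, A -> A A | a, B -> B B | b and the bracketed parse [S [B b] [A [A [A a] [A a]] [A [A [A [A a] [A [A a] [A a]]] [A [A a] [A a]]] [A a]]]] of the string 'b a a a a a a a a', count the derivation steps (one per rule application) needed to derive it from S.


Every bracketed nonterminal node [X ...] in the tree is produced by exactly one rule application.
Reading the tree off as a leftmost derivation:
  Step 1: S  =>  B A   (applied S -> B A)
  Step 2: B A  =>  b A   (applied B -> b)
  Step 3: b A  =>  b A A   (applied A -> A A)
  Step 4: b A A  =>  b A A A   (applied A -> A A)
  Step 5: b A A A  =>  b a A A   (applied A -> a)
  Step 6: b a A A  =>  b a a A   (applied A -> a)
  Step 7: b a a A  =>  b a a A A   (applied A -> A A)
  Step 8: b a a A A  =>  b a a A A A   (applied A -> A A)
  Step 9: b a a A A A  =>  b a a A A A A   (applied A -> A A)
  Step 10: b a a A A A A  =>  b a a a A A A   (applied A -> a)
  Step 11: b a a a A A A  =>  b a a a A A A A   (applied A -> A A)
  Step 12: b a a a A A A A  =>  b a a a a A A A   (applied A -> a)
  Step 13: b a a a a A A A  =>  b a a a a a A A   (applied A -> a)
  Step 14: b a a a a a A A  =>  b a a a a a A A A   (applied A -> A A)
  Step 15: b a a a a a A A A  =>  b a a a a a a A A   (applied A -> a)
  Step 16: b a a a a a a A A  =>  b a a a a a a a A   (applied A -> a)
  Step 17: b a a a a a a a A  =>  b a a a a a a a a   (applied A -> a)
Final yield: b a a a a a a a a
Total rewrite steps: 17

17


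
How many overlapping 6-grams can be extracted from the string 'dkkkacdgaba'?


String 'dkkkacdgaba' has length L = 11.
Number of overlapping n-grams = L - n + 1
Substituting: 11 - 6 + 1 = 6

6


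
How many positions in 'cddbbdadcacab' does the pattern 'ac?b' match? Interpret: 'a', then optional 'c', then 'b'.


Pattern: ac?b means 'a', then optional 'c', then 'b'.
Scanning 'cddbbdadcacab' position-by-position:
  Pos 0: window 'cdd' -> no
  Pos 1: window 'ddb' -> no
  Pos 2: window 'dbb' -> no
  Pos 3: window 'bbd' -> no
  Pos 4: window 'bda' -> no
  Pos 5: window 'dad' -> no
  Pos 6: window 'adc' -> no
  Pos 7: window 'dca' -> no
  Pos 8: window 'cac' -> no
  Pos 9: window 'aca' -> no
  Pos 10: window 'cab' -> no
  Pos 11: window 'ab' -> MATCH
  Pos 12: window 'b' -> no
Total matches: 1

1


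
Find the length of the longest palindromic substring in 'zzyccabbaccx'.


Scanning 'zzyccabbaccx' for palindromic substrings.
Substring at positions 3-10: 'ccabbacc'.
Check: reverse('ccabbacc') = 'ccabbacc' -> palindrome confirmed.
Neighbouring characters ('y' / 'x') break symmetry, so it cannot extend further.
No longer palindromic substring exists; longest length = 8

8


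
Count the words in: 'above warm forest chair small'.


Counting words by splitting on spaces:
  Word 1: 'above'
  Word 2: 'warm'
  Word 3: 'forest'
  Word 4: 'chair'
  Word 5: 'small'
Total words: 5

5


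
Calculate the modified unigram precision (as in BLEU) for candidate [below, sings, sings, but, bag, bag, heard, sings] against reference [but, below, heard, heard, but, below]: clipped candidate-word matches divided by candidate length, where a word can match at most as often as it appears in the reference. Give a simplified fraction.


Reference word counts: {'below': 2, 'but': 2, 'heard': 2}
Checking each candidate word (with clipping):
  'below' -> in reference (ref count 2, used 1/2) -> match (matches: 1)
  'sings' -> not in reference -> no match (matches: 1)
  'sings' -> not in reference -> no match (matches: 1)
  'but' -> in reference (ref count 2, used 1/2) -> match (matches: 2)
  'bag' -> not in reference -> no match (matches: 2)
  'bag' -> not in reference -> no match (matches: 2)
  'heard' -> in reference (ref count 2, used 1/2) -> match (matches: 3)
  'sings' -> not in reference -> no match (matches: 3)
Clipped matches: 3, Candidate length: 8
Precision = 3/8

3/8


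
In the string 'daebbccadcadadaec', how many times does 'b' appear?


Scanning 'daebbccadcadadaec' for 'b':
  Position 3: 'b' -> MATCH (count: 1)
  Position 4: 'b' -> MATCH (count: 2)
Total occurrences of 'b': 2

2


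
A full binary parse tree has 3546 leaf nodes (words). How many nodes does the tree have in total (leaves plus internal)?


Leaf nodes (terminals): 3546
Internal nodes = n - 1 = 3546 - 1 = 3545
Total = leaves + internal = 3546 + 3545 = 7091

7091


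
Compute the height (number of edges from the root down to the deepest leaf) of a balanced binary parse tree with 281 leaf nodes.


In a balanced binary tree with n leaves the deepest leaf is ceil(log2(n)) edges below the root.
log2(281) = 8.1344
ceil(8.1344) = 9
height (edges) = 9

9


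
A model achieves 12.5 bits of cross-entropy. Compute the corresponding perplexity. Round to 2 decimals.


Perplexity formula: PP = 2^H
H = 12.5
PP = 2^12.5
Decompose: 2^12.5 = 2^12 * 2^0.5 = 2^12 * sqrt(2)
2^12 = 4096, sqrt(2) ~ 1.4142136
PP ~ 4096 * 1.4142136 = 5792.6189056
Rounded to 2 decimals: 5792.62

5792.62


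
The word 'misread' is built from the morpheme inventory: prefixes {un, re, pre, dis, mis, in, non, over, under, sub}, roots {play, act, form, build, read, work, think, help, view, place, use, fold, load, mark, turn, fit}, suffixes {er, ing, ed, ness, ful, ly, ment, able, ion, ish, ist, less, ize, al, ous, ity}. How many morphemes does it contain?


Segmenting 'misread' against the inventory:
  'mis' -> prefix (morpheme 1)
  'read' -> root (morpheme 2)
Total morphemes: 2

2


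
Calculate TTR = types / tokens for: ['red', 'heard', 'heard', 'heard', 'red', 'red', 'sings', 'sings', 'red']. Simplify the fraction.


Tokens: 9
Unique types: ('heard', 'red', 'sings') = 3
TTR = 3/9
Simplify: divide both by 3 -> 1/3
TTR = 1/3

1/3


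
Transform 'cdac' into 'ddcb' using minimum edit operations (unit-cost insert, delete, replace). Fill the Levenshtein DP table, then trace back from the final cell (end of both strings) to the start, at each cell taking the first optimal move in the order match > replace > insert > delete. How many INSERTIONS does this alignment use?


Edit distance = 3. Backtracking from cell (4, 4) with preference match > replace > insert > delete,
then listing the resulting alignment 'cdac' -> 'ddcb' left to right:
  Step 1: replace c->d
  Step 2: keep 'd'
  Step 3: replace a->c
  Step 4: replace c->b
Total insertions: 0

0


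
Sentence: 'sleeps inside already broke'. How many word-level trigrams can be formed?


Word trigrams from [4] words:
  Trigram 1: (sleeps inside already)
  Trigram 2: (inside already broke)
Total word trigrams: 4 - 2 = 2

2


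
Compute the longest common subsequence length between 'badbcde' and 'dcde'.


DP table for LCS of 'badbcde' and 'dcde':
       d  c  d  e
    0  0  0  0  0
  b 0  0  0  0  0
  a 0  0  0  0  0
  d 0  1  1  1  1
  b 0  1  1  1  1
  c 0  1  2  2  2
  d 0  1  2  3  3
  e 0  1  2  3  4
LCS: 'dcde'
LCS length = 4

4


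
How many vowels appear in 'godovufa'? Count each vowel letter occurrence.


Scanning each character of 'godovufa':
  Position 1: 'g' -> consonant (running count: 0)
  Position 2: 'o' -> vowel (running count: 1)
  Position 3: 'd' -> consonant (running count: 1)
  Position 4: 'o' -> vowel (running count: 2)
  Position 5: 'v' -> consonant (running count: 2)
  Position 6: 'u' -> vowel (running count: 3)
  Position 7: 'f' -> consonant (running count: 3)
  Position 8: 'a' -> vowel (running count: 4)
Total vowels: 4

4


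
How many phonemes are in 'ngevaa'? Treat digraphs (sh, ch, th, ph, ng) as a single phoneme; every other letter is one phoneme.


Parsing 'ngevaa' greedily, digraphs first:
  'ng' -> digraph (1 consonant phoneme) (phonemes so far: 1)
  'e' -> vowel phoneme (phonemes so far: 2)
  'v' -> consonant phoneme (phonemes so far: 3)
  'a' -> vowel phoneme (phonemes so far: 4)
  'a' -> vowel phoneme (phonemes so far: 5)
Total phonemes: 5

5


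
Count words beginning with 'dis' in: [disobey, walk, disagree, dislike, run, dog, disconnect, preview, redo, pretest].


Checking each word for prefix 'dis':
  'disobey' -> YES, starts with 'dis' (count: 1)
  'walk' -> no (count: 1)
  'disagree' -> YES, starts with 'dis' (count: 2)
  'dislike' -> YES, starts with 'dis' (count: 3)
  'run' -> no (count: 3)
  'dog' -> no (count: 3)
  'disconnect' -> YES, starts with 'dis' (count: 4)
  'preview' -> no (count: 4)
  'redo' -> no (count: 4)
  'pretest' -> no (count: 4)
Total with prefix 'dis': 4

4


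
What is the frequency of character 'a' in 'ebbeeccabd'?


Scanning 'ebbeeccabd' for 'a':
  Position 7: 'a' -> MATCH (count: 1)
Total occurrences of 'a': 1

1


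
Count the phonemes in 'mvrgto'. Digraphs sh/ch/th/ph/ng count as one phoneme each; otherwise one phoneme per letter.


Parsing 'mvrgto' greedily, digraphs first:
  'm' -> consonant phoneme (phonemes so far: 1)
  'v' -> consonant phoneme (phonemes so far: 2)
  'r' -> consonant phoneme (phonemes so far: 3)
  'g' -> consonant phoneme (phonemes so far: 4)
  't' -> consonant phoneme (phonemes so far: 5)
  'o' -> vowel phoneme (phonemes so far: 6)
Total phonemes: 6

6


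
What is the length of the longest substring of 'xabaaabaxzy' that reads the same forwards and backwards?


Scanning 'xabaaabaxzy' for palindromic substrings.
Substring at positions 0-8: 'xabaaabax'.
Check: reverse('xabaaabax') = 'xabaaabax' -> palindrome confirmed.
Neighbouring characters ('-' / 'z') break symmetry, so it cannot extend further.
No longer palindromic substring exists; longest length = 9

9


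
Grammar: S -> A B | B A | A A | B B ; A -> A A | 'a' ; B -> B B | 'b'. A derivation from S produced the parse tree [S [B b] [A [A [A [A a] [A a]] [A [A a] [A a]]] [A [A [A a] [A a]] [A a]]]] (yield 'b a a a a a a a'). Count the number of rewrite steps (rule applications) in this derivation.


Every bracketed nonterminal node [X ...] in the tree is produced by exactly one rule application.
Reading the tree off as a leftmost derivation:
  Step 1: S  =>  B A   (applied S -> B A)
  Step 2: B A  =>  b A   (applied B -> b)
  Step 3: b A  =>  b A A   (applied A -> A A)
  Step 4: b A A  =>  b A A A   (applied A -> A A)
  Step 5: b A A A  =>  b A A A A   (applied A -> A A)
  Step 6: b A A A A  =>  b a A A A   (applied A -> a)
  Step 7: b a A A A  =>  b a a A A   (applied A -> a)
  Step 8: b a a A A  =>  b a a A A A   (applied A -> A A)
  Step 9: b a a A A A  =>  b a a a A A   (applied A -> a)
  Step 10: b a a a A A  =>  b a a a a A   (applied A -> a)
  Step 11: b a a a a A  =>  b a a a a A A   (applied A -> A A)
  Step 12: b a a a a A A  =>  b a a a a A A A   (applied A -> A A)
  Step 13: b a a a a A A A  =>  b a a a a a A A   (applied A -> a)
  Step 14: b a a a a a A A  =>  b a a a a a a A   (applied A -> a)
  Step 15: b a a a a a a A  =>  b a a a a a a a   (applied A -> a)
Final yield: b a a a a a a a
Total rewrite steps: 15

15


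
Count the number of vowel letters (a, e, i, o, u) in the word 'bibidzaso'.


Scanning each character of 'bibidzaso':
  Position 1: 'b' -> consonant (running count: 0)
  Position 2: 'i' -> vowel (running count: 1)
  Position 3: 'b' -> consonant (running count: 1)
  Position 4: 'i' -> vowel (running count: 2)
  Position 5: 'd' -> consonant (running count: 2)
  Position 6: 'z' -> consonant (running count: 2)
  Position 7: 'a' -> vowel (running count: 3)
  Position 8: 's' -> consonant (running count: 3)
  Position 9: 'o' -> vowel (running count: 4)
Total vowels: 4

4


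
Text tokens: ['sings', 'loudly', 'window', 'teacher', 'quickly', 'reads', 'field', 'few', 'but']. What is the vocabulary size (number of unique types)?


Listing all tokens and tracking unique types:
  Token 1: 'sings' -> NEW (unique so far: 1)
  Token 2: 'loudly' -> NEW (unique so far: 2)
  Token 3: 'window' -> NEW (unique so far: 3)
  Token 4: 'teacher' -> NEW (unique so far: 4)
  Token 5: 'quickly' -> NEW (unique so far: 5)
  Token 6: 'reads' -> NEW (unique so far: 6)
  Token 7: 'field' -> NEW (unique so far: 7)
  Token 8: 'few' -> NEW (unique so far: 8)
  Token 9: 'but' -> NEW (unique so far: 9)
Unique types: ('but', 'few', 'field', 'loudly', 'quickly', 'reads', 'sings', 'teacher', 'window')
Vocabulary size: 9

9


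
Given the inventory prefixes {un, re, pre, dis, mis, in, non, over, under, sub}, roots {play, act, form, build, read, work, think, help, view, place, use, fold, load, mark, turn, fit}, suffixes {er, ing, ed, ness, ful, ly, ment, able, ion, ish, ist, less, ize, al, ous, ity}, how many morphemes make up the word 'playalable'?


Segmenting 'playalable' against the inventory:
  'play' -> root (morpheme 1)
  'al' -> suffix (morpheme 2)
  'able' -> suffix (morpheme 3)
Total morphemes: 3

3


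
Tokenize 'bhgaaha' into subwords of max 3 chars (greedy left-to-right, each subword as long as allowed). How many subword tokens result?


'bhgaaha' has 7 characters.
Chunking with max size 3:
  Chunk 1: 'bhg' (positions 0-2)
  Chunk 2: 'aah' (positions 3-5)
  Chunk 3: 'a' (positions 6-6)
Total chunks: ceil(7 / 3) = 3

3


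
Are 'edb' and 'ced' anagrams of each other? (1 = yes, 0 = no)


Sort characters of 'edb': 'bde'
Sort characters of 'ced': 'cde'
Sorted forms differ -> they are NOT anagrams
Result: 0

0


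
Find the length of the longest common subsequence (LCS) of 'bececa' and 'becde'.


DP table for LCS of 'bececa' and 'becde':
       b  e  c  d  e
    0  0  0  0  0  0
  b 0  1  1  1  1  1
  e 0  1  2  2  2  2
  c 0  1  2  3  3  3
  e 0  1  2  3  3  4
  c 0  1  2  3  3  4
  a 0  1  2  3  3  4
LCS: 'bece'
LCS length = 4

4


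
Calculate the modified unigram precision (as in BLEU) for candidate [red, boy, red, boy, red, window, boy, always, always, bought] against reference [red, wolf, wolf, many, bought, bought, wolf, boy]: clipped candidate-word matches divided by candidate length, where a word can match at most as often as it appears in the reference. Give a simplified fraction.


Reference word counts: {'bought': 2, 'boy': 1, 'many': 1, 'red': 1, 'wolf': 3}
Checking each candidate word (with clipping):
  'red' -> in reference (ref count 1, used 1/1) -> match (matches: 1)
  'boy' -> in reference (ref count 1, used 1/1) -> match (matches: 2)
  'red' -> ref count 1 already used up (1/1) -> clipped, no match (matches: 2)
  'boy' -> ref count 1 already used up (1/1) -> clipped, no match (matches: 2)
  'red' -> ref count 1 already used up (1/1) -> clipped, no match (matches: 2)
  'window' -> not in reference -> no match (matches: 2)
  'boy' -> ref count 1 already used up (1/1) -> clipped, no match (matches: 2)
  'always' -> not in reference -> no match (matches: 2)
  'always' -> not in reference -> no match (matches: 2)
  'bought' -> in reference (ref count 2, used 1/2) -> match (matches: 3)
Clipped matches: 3, Candidate length: 10
Precision = 3/10

3/10


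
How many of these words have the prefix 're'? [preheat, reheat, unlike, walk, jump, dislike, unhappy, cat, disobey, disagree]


Checking each word for prefix 're':
  'preheat' -> no (count: 0)
  'reheat' -> YES, starts with 're' (count: 1)
  'unlike' -> no (count: 1)
  'walk' -> no (count: 1)
  'jump' -> no (count: 1)
  'dislike' -> no (count: 1)
  'unhappy' -> no (count: 1)
  'cat' -> no (count: 1)
  'disobey' -> no (count: 1)
  'disagree' -> no (count: 1)
Total with prefix 're': 1

1


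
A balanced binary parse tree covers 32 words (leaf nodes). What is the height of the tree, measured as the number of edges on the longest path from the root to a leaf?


In a balanced binary tree with n leaves the deepest leaf is ceil(log2(n)) edges below the root.
log2(32) = 5.0000
ceil(5.0000) = 5
height (edges) = 5

5


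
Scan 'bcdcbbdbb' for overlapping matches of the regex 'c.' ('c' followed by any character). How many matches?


Pattern: c. means 'c' followed by any character.
Scanning 'bcdcbbdbb' position-by-position:
  Pos 0: window 'bc' -> no
  Pos 1: window 'cd' -> MATCH
  Pos 2: window 'dc' -> no
  Pos 3: window 'cb' -> MATCH
  Pos 4: window 'bb' -> no
  Pos 5: window 'bd' -> no
  Pos 6: window 'db' -> no
  Pos 7: window 'bb' -> no
  Pos 8: window 'b' -> no
Total matches: 2

2


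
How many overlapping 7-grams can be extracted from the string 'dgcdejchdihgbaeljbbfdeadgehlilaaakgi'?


String 'dgcdejchdihgbaeljbbfdeadgehlilaaakgi' has length L = 36.
Number of overlapping n-grams = L - n + 1
Substituting: 36 - 7 + 1 = 30

30


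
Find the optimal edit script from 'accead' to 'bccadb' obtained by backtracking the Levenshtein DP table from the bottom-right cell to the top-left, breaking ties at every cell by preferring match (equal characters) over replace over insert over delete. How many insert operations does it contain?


Edit distance = 3. Backtracking from cell (6, 6) with preference match > replace > insert > delete,
then listing the resulting alignment 'accead' -> 'bccadb' left to right:
  Step 1: replace a->b
  Step 2: keep 'c'
  Step 3: keep 'c'
  Step 4: delete 'e'
  Step 5: keep 'a'
  Step 6: keep 'd'
  Step 7: insert 'b' [insertion #1]
Total insertions: 1

1
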